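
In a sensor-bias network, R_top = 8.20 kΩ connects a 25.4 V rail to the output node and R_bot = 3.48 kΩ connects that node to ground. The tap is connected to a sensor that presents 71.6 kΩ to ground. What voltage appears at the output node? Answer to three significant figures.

V_out ≈ 7.32 V

The load sits in parallel with R_bot: R_bot‖R_L = (3.48 × 71.6) / (3.48 + 71.6) = 3.319 kΩ.
V_out = 25.4 × 3.319 / (8.20 + 3.319) = 25.4 × 3.319/11.52 = 7.32 V.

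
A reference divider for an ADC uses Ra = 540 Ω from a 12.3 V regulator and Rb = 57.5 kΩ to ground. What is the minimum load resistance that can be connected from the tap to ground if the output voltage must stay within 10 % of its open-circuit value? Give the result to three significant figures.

R_L(min) ≈ 4.81 kΩ

Output resistance R_th = Ra‖Rb = (540 × 57500)/58040 = 535.0 Ω.
The fractional drop is R_th/(R_th + R_L); requiring this ≤ 0.100 gives R_L ≥ R_th(1/0.100 − 1) = 535.0 × 9.000 = 4.81 kΩ.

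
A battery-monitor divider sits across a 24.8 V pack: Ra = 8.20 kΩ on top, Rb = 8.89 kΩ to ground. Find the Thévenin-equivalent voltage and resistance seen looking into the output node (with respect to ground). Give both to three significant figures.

V_th = 12.9 V, R_th = 4.27 kΩ

V_th is the open-circuit tap voltage: 24.8 × 8.89/(8.20 + 8.89) = 12.9 V.
With the supply zeroed, Ra and Rb appear in parallel from the tap: R_th = Ra‖Rb = (8.20 × 8.89)/17.09 = 4.27 kΩ.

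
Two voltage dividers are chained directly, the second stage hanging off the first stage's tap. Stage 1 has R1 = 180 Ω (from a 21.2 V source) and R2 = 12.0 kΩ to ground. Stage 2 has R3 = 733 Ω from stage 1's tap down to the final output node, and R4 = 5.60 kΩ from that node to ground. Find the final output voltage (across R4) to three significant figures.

Stage 2 presents R3+R4 = 6333 Ω as a load on stage 1's tap.
Stage 1's lower leg becomes R2‖(R3+R4) = 4145 Ω, so V_mid = 21.2 × 4145/4325 = 20.32 V.
Stage 2 is itself unloaded: V_out = V_mid × R4/(R3+R4) = 20.32 × 5600/6333 = 18.0 V.

V_out ≈ 18.0 V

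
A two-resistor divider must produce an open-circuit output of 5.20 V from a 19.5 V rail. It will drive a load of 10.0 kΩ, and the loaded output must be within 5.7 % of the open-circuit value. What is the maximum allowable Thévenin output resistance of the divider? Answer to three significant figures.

R_th ≤ 604 Ω

Loading drop = R_th/(R_th + R_L) ≤ 0.0570, so R_th ≤ R_L · ε/(1−ε) = 10.0 kΩ × 0.0570/0.9430 = 604 Ω.
(Any R1, R2 with R2/(R1+R2) = 0.267 and R1‖R2 ≤ 604 Ω will meet the spec.)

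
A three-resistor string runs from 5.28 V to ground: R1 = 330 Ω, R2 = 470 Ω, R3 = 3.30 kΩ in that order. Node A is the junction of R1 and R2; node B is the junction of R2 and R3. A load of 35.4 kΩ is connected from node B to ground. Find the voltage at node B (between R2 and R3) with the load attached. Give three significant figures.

At node B, R3 is in parallel with the load: R3‖R_L = 3019 Ω.
Below node A the resistance is R2 + (R3‖R_L) = 3489 Ω, so V_A = 5.28 × 3489/3819 = 4.824 V.
Then V_B = V_A × (R3‖R_L)/(R2 + R3‖R_L) = 4.824 × 3019/3489 = 4.17 V.

V ≈ 4.17 V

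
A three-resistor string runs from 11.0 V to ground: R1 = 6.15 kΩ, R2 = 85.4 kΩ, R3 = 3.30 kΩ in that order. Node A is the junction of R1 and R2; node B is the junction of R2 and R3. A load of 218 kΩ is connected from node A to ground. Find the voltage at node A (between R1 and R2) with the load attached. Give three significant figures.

Below node A the series string R2+R3 = 88.70 kΩ sits in parallel with the 218 kΩ load: 63.05 kΩ.
V_A = 11.0 × 63.05/(6.15 + 63.05) = 10.0 V.

V ≈ 10.0 V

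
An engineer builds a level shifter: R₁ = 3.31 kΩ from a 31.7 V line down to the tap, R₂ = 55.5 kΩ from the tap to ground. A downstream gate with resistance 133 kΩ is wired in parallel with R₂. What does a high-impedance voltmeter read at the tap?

V_out ≈ 29.2 V

The load sits in parallel with R₂: R₂‖R_L = (55.5 × 133) / (55.5 + 133) = 39.16 kΩ.
V_out = 31.7 × 39.16 / (3.31 + 39.16) = 31.7 × 39.16/42.47 = 29.2 V.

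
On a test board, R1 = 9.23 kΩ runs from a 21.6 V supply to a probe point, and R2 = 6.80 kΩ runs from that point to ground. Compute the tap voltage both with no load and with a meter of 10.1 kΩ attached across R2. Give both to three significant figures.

Open-circuit: V = 21.6 × 6.80/(9.23 + 6.80) = 9.16 V.
With the load, R2 becomes R2‖R_L = 4.064 kΩ, so V = 21.6 × 4.064/13.29 = 6.60 V.

Unloaded: 9.16 V; loaded: 6.60 V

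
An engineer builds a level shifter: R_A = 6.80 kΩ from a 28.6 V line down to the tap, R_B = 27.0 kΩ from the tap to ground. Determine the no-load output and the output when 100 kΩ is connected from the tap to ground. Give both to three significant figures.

Unloaded: 22.8 V; loaded: 21.7 V

Open-circuit: V = 28.6 × 27.0/(6.80 + 27.0) = 22.8 V.
With the load, R_B becomes R_B‖R_L = 21.26 kΩ, so V = 28.6 × 21.26/28.06 = 21.7 V.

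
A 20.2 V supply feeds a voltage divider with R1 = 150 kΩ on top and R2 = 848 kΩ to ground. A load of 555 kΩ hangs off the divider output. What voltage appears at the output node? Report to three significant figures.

V_out ≈ 14.0 V

The load sits in parallel with R2: R2‖R_L = (848 × 555) / (848 + 555) = 335.5 kΩ.
V_out = 20.2 × 335.5 / (150 + 335.5) = 20.2 × 335.5/485.5 = 14.0 V.
(Unloaded it would have been 17.2 V.)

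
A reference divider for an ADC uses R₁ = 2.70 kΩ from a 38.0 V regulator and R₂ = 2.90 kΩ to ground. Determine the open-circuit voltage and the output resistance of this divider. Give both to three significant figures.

V_th is the open-circuit tap voltage: 38.0 × 2.90/(2.70 + 2.90) = 19.7 V.
With the supply zeroed, R₁ and R₂ appear in parallel from the tap: R_th = R₁‖R₂ = (2.70 × 2.90)/5.600 = 1.40 kΩ.

V_th = 19.7 V, R_th = 1.40 kΩ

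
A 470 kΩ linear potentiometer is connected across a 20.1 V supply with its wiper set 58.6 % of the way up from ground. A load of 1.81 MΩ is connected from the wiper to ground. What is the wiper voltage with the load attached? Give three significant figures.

V ≈ 11.1 V

The wiper splits the pot into (1−α)R = 194.6 kΩ above and αR = 275.4 kΩ below.
Lower section ‖ load = 239.0 kΩ.
V_wiper = 20.1 × 239.0/(194.6 + 239.0) = 11.1 V.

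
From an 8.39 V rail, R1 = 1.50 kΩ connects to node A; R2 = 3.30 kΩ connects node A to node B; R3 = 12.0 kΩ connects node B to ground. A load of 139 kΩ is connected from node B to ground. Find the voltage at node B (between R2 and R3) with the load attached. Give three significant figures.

At node B, R3 is in parallel with the load: R3‖R_L = 11.05 kΩ.
Below node A the resistance is R2 + (R3‖R_L) = 14.35 kΩ, so V_A = 8.39 × 14.35/15.85 = 7.596 V.
Then V_B = V_A × (R3‖R_L)/(R2 + R3‖R_L) = 7.596 × 11.05/14.35 = 5.85 V.

V ≈ 5.85 V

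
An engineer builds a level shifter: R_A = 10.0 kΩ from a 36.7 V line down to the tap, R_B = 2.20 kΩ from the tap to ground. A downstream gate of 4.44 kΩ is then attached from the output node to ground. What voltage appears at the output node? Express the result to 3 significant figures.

V_out ≈ 4.71 V

The load sits in parallel with R_B: R_B‖R_L = (2.20 × 4.44) / (2.20 + 4.44) = 1.471 kΩ.
V_out = 36.7 × 1.471 / (10.0 + 1.471) = 36.7 × 1.471/11.47 = 4.71 V.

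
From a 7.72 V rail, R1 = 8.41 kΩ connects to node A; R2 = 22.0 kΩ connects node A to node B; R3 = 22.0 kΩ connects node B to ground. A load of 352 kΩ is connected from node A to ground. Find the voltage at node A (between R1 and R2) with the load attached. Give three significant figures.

V ≈ 6.35 V

Below node A the series string R2+R3 = 44.00 kΩ sits in parallel with the 352 kΩ load: 39.11 kΩ.
V_A = 7.72 × 39.11/(8.41 + 39.11) = 6.35 V.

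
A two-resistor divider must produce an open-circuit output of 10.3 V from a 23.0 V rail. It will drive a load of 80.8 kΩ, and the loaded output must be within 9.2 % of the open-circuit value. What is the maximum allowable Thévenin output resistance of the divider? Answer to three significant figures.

R_th ≤ 8.19 kΩ

Loading drop = R_th/(R_th + R_L) ≤ 0.0920, so R_th ≤ R_L · ε/(1−ε) = 80.8 kΩ × 0.0920/0.9080 = 8.19 kΩ.
(Any R1, R2 with R2/(R1+R2) = 0.448 and R1‖R2 ≤ 8.19 kΩ will meet the spec.)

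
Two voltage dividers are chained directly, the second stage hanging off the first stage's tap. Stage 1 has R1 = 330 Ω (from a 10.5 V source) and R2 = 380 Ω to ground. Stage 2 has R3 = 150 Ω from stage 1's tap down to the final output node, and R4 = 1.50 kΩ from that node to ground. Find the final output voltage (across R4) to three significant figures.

Stage 2 presents R3+R4 = 1650 Ω as a load on stage 1's tap.
Stage 1's lower leg becomes R2‖(R3+R4) = 308.9 Ω, so V_mid = 10.5 × 308.9/638.9 = 5.076 V.
Stage 2 is itself unloaded: V_out = V_mid × R4/(R3+R4) = 5.076 × 1500/1650 = 4.61 V.

V_out ≈ 4.61 V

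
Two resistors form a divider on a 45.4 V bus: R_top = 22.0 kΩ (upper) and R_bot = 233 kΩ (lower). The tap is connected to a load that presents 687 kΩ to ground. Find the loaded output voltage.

The load sits in parallel with R_bot: R_bot‖R_L = (233 × 687) / (233 + 687) = 174.0 kΩ.
V_out = 45.4 × 174.0 / (22.0 + 174.0) = 45.4 × 174.0/196.0 = 40.3 V.
(Unloaded it would have been 41.5 V.)

V_out ≈ 40.3 V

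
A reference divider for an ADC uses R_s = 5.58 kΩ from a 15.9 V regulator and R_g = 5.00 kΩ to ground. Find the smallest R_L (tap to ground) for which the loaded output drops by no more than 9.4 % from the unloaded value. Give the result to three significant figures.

Output resistance R_th = R_s‖R_g = (5.58 × 5.00)/10.58 = 2.637 kΩ.
The fractional drop is R_th/(R_th + R_L); requiring this ≤ 0.0940 gives R_L ≥ R_th(1/0.0940 − 1) = 2.637 × 9.638 = 25.4 kΩ.

R_L(min) ≈ 25.4 kΩ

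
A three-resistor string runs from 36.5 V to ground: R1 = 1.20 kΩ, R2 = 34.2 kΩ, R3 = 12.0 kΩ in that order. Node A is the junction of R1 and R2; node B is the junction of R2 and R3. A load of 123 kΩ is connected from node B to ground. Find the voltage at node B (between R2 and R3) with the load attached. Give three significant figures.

At node B, R3 is in parallel with the load: R3‖R_L = 10.93 kΩ.
Below node A the resistance is R2 + (R3‖R_L) = 45.13 kΩ, so V_A = 36.5 × 45.13/46.33 = 35.55 V.
Then V_B = V_A × (R3‖R_L)/(R2 + R3‖R_L) = 35.55 × 10.93/45.13 = 8.61 V.

V ≈ 8.61 V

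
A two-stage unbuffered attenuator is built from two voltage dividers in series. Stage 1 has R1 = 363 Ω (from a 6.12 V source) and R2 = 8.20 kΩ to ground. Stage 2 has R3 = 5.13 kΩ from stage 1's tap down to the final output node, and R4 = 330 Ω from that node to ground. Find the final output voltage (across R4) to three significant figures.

Stage 2 presents R3+R4 = 5460 Ω as a load on stage 1's tap.
Stage 1's lower leg becomes R2‖(R3+R4) = 3278 Ω, so V_mid = 6.12 × 3278/3641 = 5.510 V.
Stage 2 is itself unloaded: V_out = V_mid × R4/(R3+R4) = 5.510 × 330/5460 = 0.333 V.

V_out ≈ 0.333 V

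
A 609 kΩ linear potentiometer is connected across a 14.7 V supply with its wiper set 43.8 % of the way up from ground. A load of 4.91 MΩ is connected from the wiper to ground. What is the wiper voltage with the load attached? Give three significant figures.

The wiper splits the pot into (1−α)R = 342.3 kΩ above and αR = 266.7 kΩ below.
Lower section ‖ load = 253.0 kΩ.
V_wiper = 14.7 × 253.0/(342.3 + 253.0) = 6.25 V.

V ≈ 6.25 V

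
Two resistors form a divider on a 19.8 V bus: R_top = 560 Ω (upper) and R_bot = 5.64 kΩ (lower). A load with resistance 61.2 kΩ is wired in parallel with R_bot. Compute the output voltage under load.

The load sits in parallel with R_bot: R_bot‖R_L = (5640 × 61200) / (5640 + 61200) = 5164 Ω.
V_out = 19.8 × 5164 / (560 + 5164) = 19.8 × 5164/5724 = 17.9 V.

V_out ≈ 17.9 V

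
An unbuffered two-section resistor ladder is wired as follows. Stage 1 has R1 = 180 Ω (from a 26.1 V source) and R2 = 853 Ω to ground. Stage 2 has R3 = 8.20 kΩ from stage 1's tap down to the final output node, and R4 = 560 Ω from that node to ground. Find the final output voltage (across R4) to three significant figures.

V_out ≈ 1.35 V

Stage 2 presents R3+R4 = 8760 Ω as a load on stage 1's tap.
Stage 1's lower leg becomes R2‖(R3+R4) = 777.3 Ω, so V_mid = 26.1 × 777.3/957.3 = 21.19 V.
Stage 2 is itself unloaded: V_out = V_mid × R4/(R3+R4) = 21.19 × 560/8760 = 1.35 V.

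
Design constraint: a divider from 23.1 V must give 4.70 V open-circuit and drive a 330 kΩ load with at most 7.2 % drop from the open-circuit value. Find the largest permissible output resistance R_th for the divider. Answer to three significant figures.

R_th ≤ 25.6 kΩ

Loading drop = R_th/(R_th + R_L) ≤ 0.0720, so R_th ≤ R_L · ε/(1−ε) = 330 kΩ × 0.0720/0.9280 = 25.6 kΩ.
(Any R1, R2 with R2/(R1+R2) = 0.203 and R1‖R2 ≤ 25.6 kΩ will meet the spec.)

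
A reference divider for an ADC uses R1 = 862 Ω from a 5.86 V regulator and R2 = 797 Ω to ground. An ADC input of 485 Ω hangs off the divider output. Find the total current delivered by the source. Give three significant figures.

I ≈ 5.04 mA

R2‖R_L = 301.5 Ω, so the source sees R1 + R2‖R_L = 1164 Ω.
I = 5.86 V / 1164 Ω = 5.04 mA.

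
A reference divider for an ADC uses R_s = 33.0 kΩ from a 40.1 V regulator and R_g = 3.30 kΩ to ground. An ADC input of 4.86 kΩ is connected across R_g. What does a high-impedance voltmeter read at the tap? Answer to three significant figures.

The load sits in parallel with R_g: R_g‖R_L = (3.30 × 4.86) / (3.30 + 4.86) = 1.965 kΩ.
V_out = 40.1 × 1.965 / (33.0 + 1.965) = 40.1 × 1.965/34.97 = 2.25 V.
(Unloaded it would have been 3.65 V.)

V_out ≈ 2.25 V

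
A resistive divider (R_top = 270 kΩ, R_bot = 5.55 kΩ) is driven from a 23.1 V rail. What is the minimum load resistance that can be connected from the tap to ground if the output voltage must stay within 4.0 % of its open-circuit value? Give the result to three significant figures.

Output resistance R_th = R_top‖R_bot = (270 × 5.55)/275.6 = 5.438 kΩ.
The fractional drop is R_th/(R_th + R_L); requiring this ≤ 0.0400 gives R_L ≥ R_th(1/0.0400 − 1) = 5.438 × 24.00 = 131 kΩ.

R_L(min) ≈ 131 kΩ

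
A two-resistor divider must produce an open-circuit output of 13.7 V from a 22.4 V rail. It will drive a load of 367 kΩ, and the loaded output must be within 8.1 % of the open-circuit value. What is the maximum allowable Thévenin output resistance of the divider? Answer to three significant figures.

R_th ≤ 32.3 kΩ

Loading drop = R_th/(R_th + R_L) ≤ 0.0810, so R_th ≤ R_L · ε/(1−ε) = 367 kΩ × 0.0810/0.9190 = 32.3 kΩ.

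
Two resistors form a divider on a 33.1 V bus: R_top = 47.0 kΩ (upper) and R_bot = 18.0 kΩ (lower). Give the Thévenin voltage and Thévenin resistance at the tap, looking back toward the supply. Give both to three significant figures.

V_th is the open-circuit tap voltage: 33.1 × 18.0/(47.0 + 18.0) = 9.17 V.
With the supply zeroed, R_top and R_bot appear in parallel from the tap: R_th = R_top‖R_bot = (47.0 × 18.0)/65.00 = 13.0 kΩ.

V_th = 9.17 V, R_th = 13.0 kΩ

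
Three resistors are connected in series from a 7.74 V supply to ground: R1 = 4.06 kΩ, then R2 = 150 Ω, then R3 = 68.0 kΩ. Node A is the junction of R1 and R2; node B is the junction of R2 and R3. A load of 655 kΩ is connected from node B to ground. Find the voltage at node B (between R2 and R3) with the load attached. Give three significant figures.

At node B, R3 is in parallel with the load: R3‖R_L = 61600 Ω.
Below node A the resistance is R2 + (R3‖R_L) = 61750 Ω, so V_A = 7.74 × 61750/65810 = 7.263 V.
Then V_B = V_A × (R3‖R_L)/(R2 + R3‖R_L) = 7.263 × 61600/61750 = 7.24 V.

V ≈ 7.24 V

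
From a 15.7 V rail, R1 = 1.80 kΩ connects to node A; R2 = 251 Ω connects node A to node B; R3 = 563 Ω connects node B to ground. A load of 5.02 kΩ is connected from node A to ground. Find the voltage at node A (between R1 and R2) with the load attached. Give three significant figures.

Below node A the series string R2+R3 = 814.0 Ω sits in parallel with the 5020 Ω load: 700.4 Ω.
V_A = 15.7 × 700.4/(1800 + 700.4) = 4.40 V.

V ≈ 4.40 V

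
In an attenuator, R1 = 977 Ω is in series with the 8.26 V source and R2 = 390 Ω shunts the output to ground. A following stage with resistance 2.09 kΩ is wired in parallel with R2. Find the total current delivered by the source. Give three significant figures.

I ≈ 6.33 mA

R2‖R_L = 328.7 Ω, so the source sees R1 + R2‖R_L = 1306 Ω.
I = 8.26 V / 1306 Ω = 6.33 mA.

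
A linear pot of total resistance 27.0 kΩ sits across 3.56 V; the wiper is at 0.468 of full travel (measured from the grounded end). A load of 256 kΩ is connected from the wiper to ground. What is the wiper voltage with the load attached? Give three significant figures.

The wiper splits the pot into (1−α)R = 14.36 kΩ above and αR = 12.64 kΩ below.
Lower section ‖ load = 12.04 kΩ.
V_wiper = 3.56 × 12.04/(14.36 + 12.04) = 1.62 V.

V ≈ 1.62 V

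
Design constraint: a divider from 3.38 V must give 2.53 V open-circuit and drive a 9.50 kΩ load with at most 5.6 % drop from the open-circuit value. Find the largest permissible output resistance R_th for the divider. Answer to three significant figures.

Loading drop = R_th/(R_th + R_L) ≤ 0.0560, so R_th ≤ R_L · ε/(1−ε) = 9.50 kΩ × 0.0560/0.9440 = 564 Ω.

R_th ≤ 564 Ω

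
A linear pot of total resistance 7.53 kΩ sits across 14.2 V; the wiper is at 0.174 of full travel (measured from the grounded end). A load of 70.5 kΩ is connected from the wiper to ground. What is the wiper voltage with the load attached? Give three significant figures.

V ≈ 2.43 V

The wiper splits the pot into (1−α)R = 6.220 kΩ above and αR = 1.310 kΩ below.
Lower section ‖ load = 1.286 kΩ.
V_wiper = 14.2 × 1.286/(6.220 + 1.286) = 2.43 V.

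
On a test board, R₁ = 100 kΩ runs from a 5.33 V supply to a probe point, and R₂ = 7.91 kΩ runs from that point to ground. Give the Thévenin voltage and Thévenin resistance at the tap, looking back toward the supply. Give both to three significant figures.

V_th = 0.391 V, R_th = 7.33 kΩ

V_th is the open-circuit tap voltage: 5.33 × 7.91/(100 + 7.91) = 0.391 V.
With the supply zeroed, R₁ and R₂ appear in parallel from the tap: R_th = R₁‖R₂ = (100 × 7.91)/107.9 = 7.33 kΩ.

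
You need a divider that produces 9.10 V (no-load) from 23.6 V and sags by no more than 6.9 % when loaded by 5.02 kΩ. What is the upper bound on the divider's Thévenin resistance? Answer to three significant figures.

R_th ≤ 372 Ω

Loading drop = R_th/(R_th + R_L) ≤ 0.0690, so R_th ≤ R_L · ε/(1−ε) = 5.02 kΩ × 0.0690/0.9310 = 372 Ω.
(Any R1, R2 with R2/(R1+R2) = 0.386 and R1‖R2 ≤ 372 Ω will meet the spec.)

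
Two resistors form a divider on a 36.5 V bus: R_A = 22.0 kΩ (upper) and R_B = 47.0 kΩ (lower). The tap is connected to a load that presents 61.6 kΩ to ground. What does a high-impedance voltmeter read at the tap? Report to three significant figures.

The load sits in parallel with R_B: R_B‖R_L = (47.0 × 61.6) / (47.0 + 61.6) = 26.66 kΩ.
V_out = 36.5 × 26.66 / (22.0 + 26.66) = 36.5 × 26.66/48.66 = 20.0 V.

V_out ≈ 20.0 V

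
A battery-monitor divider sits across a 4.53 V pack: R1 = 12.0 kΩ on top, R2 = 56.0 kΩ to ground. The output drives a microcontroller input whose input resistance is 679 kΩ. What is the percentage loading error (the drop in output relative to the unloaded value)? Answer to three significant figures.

1.43 %

The divider's output (Thévenin) resistance is R1‖R2 = 9.882 kΩ.
Fractional drop under load = R_th/(R_th + R_L) = 9.882 / (9.882 + 679) = 0.01435.
So the output falls by 1.43 %.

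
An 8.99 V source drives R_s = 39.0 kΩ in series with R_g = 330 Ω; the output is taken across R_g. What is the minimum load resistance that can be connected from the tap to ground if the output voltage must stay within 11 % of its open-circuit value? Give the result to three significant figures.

R_L(min) ≈ 2.65 kΩ

Output resistance R_th = R_s‖R_g = (39000 × 330)/39330 = 327.2 Ω.
The fractional drop is R_th/(R_th + R_L); requiring this ≤ 0.110 gives R_L ≥ R_th(1/0.110 − 1) = 327.2 × 8.091 = 2.65 kΩ.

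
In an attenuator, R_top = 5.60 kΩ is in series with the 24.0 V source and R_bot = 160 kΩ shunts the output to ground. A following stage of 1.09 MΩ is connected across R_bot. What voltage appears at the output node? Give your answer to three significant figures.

V_out ≈ 23.1 V

The load sits in parallel with R_bot: R_bot‖R_L = (160 × 1090) / (160 + 1090) = 139.5 kΩ.
V_out = 24.0 × 139.5 / (5.60 + 139.5) = 24.0 × 139.5/145.1 = 23.1 V.
(Unloaded it would have been 23.2 V.)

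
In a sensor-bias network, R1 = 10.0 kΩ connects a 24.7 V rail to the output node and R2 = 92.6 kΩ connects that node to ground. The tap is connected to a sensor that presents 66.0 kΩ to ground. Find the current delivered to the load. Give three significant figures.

R2‖R_L = 38.53 kΩ; V_out = 24.7 × 38.53/48.53 = 19.61 V.
I_L = V_out / R_L = 19.61 / 66.0 kΩ = 0.297 mA.

I_L ≈ 0.297 mA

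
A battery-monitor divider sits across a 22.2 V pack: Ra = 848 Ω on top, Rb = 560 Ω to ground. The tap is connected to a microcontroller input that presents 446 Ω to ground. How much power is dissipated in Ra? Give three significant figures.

P ≈ 348 mW

Total resistance from the source is Ra + (Rb‖R_L) = 1096 Ω, so I = 22.2/1096 Ω = 20.25 mA.
P = I²·Ra = (20.25 mA)² × 848 Ω = 348 mW.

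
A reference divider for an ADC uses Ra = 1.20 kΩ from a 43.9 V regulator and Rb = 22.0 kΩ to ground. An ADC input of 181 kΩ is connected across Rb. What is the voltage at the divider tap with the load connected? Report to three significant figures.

V_out ≈ 41.4 V

The load sits in parallel with Rb: Rb‖R_L = (22.0 × 181) / (22.0 + 181) = 19.62 kΩ.
V_out = 43.9 × 19.62 / (1.20 + 19.62) = 43.9 × 19.62/20.82 = 41.4 V.
(Unloaded it would have been 41.6 V.)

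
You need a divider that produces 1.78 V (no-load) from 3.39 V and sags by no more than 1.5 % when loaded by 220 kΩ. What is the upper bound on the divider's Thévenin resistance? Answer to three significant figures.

Loading drop = R_th/(R_th + R_L) ≤ 0.0150, so R_th ≤ R_L · ε/(1−ε) = 220 kΩ × 0.0150/0.9850 = 3.35 kΩ.
(Any R1, R2 with R2/(R1+R2) = 0.525 and R1‖R2 ≤ 3.35 kΩ will meet the spec.)

R_th ≤ 3.35 kΩ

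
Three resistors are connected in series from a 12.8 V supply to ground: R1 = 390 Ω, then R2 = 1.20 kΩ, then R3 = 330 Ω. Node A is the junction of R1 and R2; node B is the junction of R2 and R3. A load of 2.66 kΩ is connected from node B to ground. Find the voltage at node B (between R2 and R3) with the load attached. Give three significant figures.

V ≈ 2.00 V

At node B, R3 is in parallel with the load: R3‖R_L = 293.6 Ω.
Below node A the resistance is R2 + (R3‖R_L) = 1494 Ω, so V_A = 12.8 × 1494/1884 = 10.15 V.
Then V_B = V_A × (R3‖R_L)/(R2 + R3‖R_L) = 10.15 × 293.6/1494 = 2.00 V.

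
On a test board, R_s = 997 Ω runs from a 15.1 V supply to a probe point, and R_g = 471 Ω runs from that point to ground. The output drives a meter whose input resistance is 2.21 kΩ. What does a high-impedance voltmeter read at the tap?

V_out ≈ 4.23 V

The load sits in parallel with R_g: R_g‖R_L = (471 × 2210) / (471 + 2210) = 388.3 Ω.
V_out = 15.1 × 388.3 / (997 + 388.3) = 15.1 × 388.3/1385 = 4.23 V.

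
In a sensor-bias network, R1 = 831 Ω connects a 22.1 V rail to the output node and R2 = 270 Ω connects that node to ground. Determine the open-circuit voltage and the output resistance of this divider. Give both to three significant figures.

V_th is the open-circuit tap voltage: 22.1 × 270/(831 + 270) = 5.42 V.
With the supply zeroed, R1 and R2 appear in parallel from the tap: R_th = R1‖R2 = (831 × 270)/1101 = 204 Ω.

V_th = 5.42 V, R_th = 204 Ω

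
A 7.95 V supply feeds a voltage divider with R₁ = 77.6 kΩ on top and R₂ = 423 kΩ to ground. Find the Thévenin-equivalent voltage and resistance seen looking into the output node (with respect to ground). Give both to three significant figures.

V_th = 6.72 V, R_th = 65.6 kΩ

V_th is the open-circuit tap voltage: 7.95 × 423/(77.6 + 423) = 6.72 V.
With the supply zeroed, R₁ and R₂ appear in parallel from the tap: R_th = R₁‖R₂ = (77.6 × 423)/500.6 = 65.6 kΩ.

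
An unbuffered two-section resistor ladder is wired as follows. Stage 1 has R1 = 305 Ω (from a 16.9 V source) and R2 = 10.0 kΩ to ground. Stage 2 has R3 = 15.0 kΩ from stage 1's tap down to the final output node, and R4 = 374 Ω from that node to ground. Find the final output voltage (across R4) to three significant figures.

V_out ≈ 0.391 V

Stage 2 presents R3+R4 = 15370 Ω as a load on stage 1's tap.
Stage 1's lower leg becomes R2‖(R3+R4) = 6059 Ω, so V_mid = 16.9 × 6059/6364 = 16.09 V.
Stage 2 is itself unloaded: V_out = V_mid × R4/(R3+R4) = 16.09 × 374/15370 = 0.391 V.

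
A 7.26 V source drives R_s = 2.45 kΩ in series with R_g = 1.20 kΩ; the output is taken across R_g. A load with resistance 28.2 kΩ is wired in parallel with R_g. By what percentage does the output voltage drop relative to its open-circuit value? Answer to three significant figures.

The divider's output (Thévenin) resistance is R_s‖R_g = 0.8055 kΩ.
Fractional drop under load = R_th/(R_th + R_L) = 0.8055 / (0.8055 + 28.2) = 0.02777.
So the output falls by 2.78 %.

2.78 %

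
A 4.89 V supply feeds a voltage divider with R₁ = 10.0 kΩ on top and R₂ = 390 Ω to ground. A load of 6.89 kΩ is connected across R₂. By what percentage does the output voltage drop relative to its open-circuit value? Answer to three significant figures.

5.17 %

The divider's output (Thévenin) resistance is R₁‖R₂ = 375.4 Ω.
Fractional drop under load = R_th/(R_th + R_L) = 375.4 / (375.4 + 6890) = 0.05166.
So the output falls by 5.17 %.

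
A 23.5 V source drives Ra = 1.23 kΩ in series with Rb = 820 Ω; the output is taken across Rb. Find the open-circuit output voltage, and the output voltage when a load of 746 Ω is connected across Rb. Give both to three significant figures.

Open-circuit: V = 23.5 × 820/(1230 + 820) = 9.40 V.
With the load, Rb becomes Rb‖R_L = 390.6 Ω, so V = 23.5 × 390.6/1621 = 5.66 V.

Unloaded: 9.40 V; loaded: 5.66 V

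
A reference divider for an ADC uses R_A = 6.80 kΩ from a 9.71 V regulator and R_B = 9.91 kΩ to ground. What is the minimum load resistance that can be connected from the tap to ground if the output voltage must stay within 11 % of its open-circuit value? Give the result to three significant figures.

R_L(min) ≈ 32.6 kΩ

Output resistance R_th = R_A‖R_B = (6.80 × 9.91)/16.71 = 4.033 kΩ.
The fractional drop is R_th/(R_th + R_L); requiring this ≤ 0.110 gives R_L ≥ R_th(1/0.110 − 1) = 4.033 × 8.091 = 32.6 kΩ.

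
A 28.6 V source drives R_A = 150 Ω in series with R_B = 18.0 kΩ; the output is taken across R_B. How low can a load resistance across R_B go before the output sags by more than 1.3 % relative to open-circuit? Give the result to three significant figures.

R_L(min) ≈ 11.3 kΩ

Output resistance R_th = R_A‖R_B = (150 × 18000)/18150 = 148.8 Ω.
The fractional drop is R_th/(R_th + R_L); requiring this ≤ 0.0130 gives R_L ≥ R_th(1/0.0130 − 1) = 148.8 × 75.92 = 11.3 kΩ.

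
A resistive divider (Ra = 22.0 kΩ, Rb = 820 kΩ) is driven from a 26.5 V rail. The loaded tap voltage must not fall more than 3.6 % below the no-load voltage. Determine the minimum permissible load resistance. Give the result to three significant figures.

Output resistance R_th = Ra‖Rb = (22.0 × 820)/842.0 = 21.43 kΩ.
The fractional drop is R_th/(R_th + R_L); requiring this ≤ 0.0360 gives R_L ≥ R_th(1/0.0360 − 1) = 21.43 × 26.78 = 574 kΩ.

R_L(min) ≈ 574 kΩ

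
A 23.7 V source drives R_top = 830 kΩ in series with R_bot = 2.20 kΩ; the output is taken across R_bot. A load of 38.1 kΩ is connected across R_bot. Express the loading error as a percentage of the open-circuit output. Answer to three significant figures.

The divider's output (Thévenin) resistance is R_top‖R_bot = 2.194 kΩ.
Fractional drop under load = R_th/(R_th + R_L) = 2.194 / (2.194 + 38.1) = 0.05445.
So the output falls by 5.45 %.

5.45 %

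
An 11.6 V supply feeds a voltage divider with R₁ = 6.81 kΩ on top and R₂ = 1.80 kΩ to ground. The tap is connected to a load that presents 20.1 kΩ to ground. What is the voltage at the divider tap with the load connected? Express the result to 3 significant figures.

The load sits in parallel with R₂: R₂‖R_L = (1.80 × 20.1) / (1.80 + 20.1) = 1.652 kΩ.
V_out = 11.6 × 1.652 / (6.81 + 1.652) = 11.6 × 1.652/8.462 = 2.26 V.

V_out ≈ 2.26 V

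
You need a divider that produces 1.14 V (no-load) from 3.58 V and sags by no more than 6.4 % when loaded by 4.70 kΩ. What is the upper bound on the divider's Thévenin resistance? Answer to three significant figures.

Loading drop = R_th/(R_th + R_L) ≤ 0.0640, so R_th ≤ R_L · ε/(1−ε) = 4.70 kΩ × 0.0640/0.9360 = 321 Ω.

R_th ≤ 321 Ω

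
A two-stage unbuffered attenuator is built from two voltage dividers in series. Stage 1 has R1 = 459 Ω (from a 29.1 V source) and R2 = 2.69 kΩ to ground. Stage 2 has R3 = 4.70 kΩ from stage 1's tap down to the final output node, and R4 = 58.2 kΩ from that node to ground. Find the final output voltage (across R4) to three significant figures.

Stage 2 presents R3+R4 = 62900 Ω as a load on stage 1's tap.
Stage 1's lower leg becomes R2‖(R3+R4) = 2580 Ω, so V_mid = 29.1 × 2580/3039 = 24.70 V.
Stage 2 is itself unloaded: V_out = V_mid × R4/(R3+R4) = 24.70 × 58200/62900 = 22.9 V.

V_out ≈ 22.9 V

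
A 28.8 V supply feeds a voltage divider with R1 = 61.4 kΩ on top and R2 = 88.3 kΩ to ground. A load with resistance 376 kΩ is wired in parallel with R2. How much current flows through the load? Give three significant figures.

R2‖R_L = 71.51 kΩ; V_out = 28.8 × 71.51/132.9 = 15.50 V.
I_L = V_out / R_L = 15.50 / 376 kΩ = 0.0412 mA.

I_L ≈ 0.0412 mA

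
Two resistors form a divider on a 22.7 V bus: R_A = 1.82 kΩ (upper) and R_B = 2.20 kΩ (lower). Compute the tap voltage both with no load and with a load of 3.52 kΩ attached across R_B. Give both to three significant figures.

Unloaded: 12.4 V; loaded: 9.68 V

Open-circuit: V = 22.7 × 2.20/(1.82 + 2.20) = 12.4 V.
With the load, R_B becomes R_B‖R_L = 1.354 kΩ, so V = 22.7 × 1.354/3.174 = 9.68 V.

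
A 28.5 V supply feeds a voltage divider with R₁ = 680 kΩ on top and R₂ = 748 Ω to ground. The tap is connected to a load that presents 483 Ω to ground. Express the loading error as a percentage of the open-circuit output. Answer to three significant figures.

The divider's output (Thévenin) resistance is R₁‖R₂ = 747.2 Ω.
Fractional drop under load = R_th/(R_th + R_L) = 747.2 / (747.2 + 483) = 0.6074.
So the output falls by 60.7 %.

60.7 %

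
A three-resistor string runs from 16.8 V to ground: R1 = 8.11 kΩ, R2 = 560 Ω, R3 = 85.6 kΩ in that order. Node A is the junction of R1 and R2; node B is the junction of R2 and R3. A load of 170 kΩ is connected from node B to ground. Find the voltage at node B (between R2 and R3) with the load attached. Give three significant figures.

V ≈ 14.6 V

At node B, R3 is in parallel with the load: R3‖R_L = 56930 Ω.
Below node A the resistance is R2 + (R3‖R_L) = 57490 Ω, so V_A = 16.8 × 57490/65600 = 14.72 V.
Then V_B = V_A × (R3‖R_L)/(R2 + R3‖R_L) = 14.72 × 56930/57490 = 14.6 V.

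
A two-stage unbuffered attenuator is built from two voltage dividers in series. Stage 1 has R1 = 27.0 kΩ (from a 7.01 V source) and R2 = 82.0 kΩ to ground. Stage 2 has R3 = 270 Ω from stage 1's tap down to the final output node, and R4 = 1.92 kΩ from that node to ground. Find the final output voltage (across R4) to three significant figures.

Stage 2 presents R3+R4 = 2190 Ω as a load on stage 1's tap.
Stage 1's lower leg becomes R2‖(R3+R4) = 2133 Ω, so V_mid = 7.01 × 2133/29130 = 0.5133 V.
Stage 2 is itself unloaded: V_out = V_mid × R4/(R3+R4) = 0.5133 × 1920/2190 = 0.450 V.

V_out ≈ 0.450 V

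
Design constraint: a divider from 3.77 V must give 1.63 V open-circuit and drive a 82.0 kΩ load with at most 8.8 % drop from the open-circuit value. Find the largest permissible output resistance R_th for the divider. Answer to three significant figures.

Loading drop = R_th/(R_th + R_L) ≤ 0.0880, so R_th ≤ R_L · ε/(1−ε) = 82.0 kΩ × 0.0880/0.9120 = 7.91 kΩ.

R_th ≤ 7.91 kΩ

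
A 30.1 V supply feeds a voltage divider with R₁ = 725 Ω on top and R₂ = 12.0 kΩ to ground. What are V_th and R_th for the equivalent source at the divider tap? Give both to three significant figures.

V_th is the open-circuit tap voltage: 30.1 × 12000/(725 + 12000) = 28.4 V.
With the supply zeroed, R₁ and R₂ appear in parallel from the tap: R_th = R₁‖R₂ = (725 × 12000)/12720 = 684 Ω.

V_th = 28.4 V, R_th = 684 Ω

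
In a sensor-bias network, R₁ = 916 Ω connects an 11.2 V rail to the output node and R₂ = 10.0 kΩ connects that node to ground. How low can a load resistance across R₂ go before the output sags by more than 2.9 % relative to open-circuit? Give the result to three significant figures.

Output resistance R_th = R₁‖R₂ = (916 × 10000)/10920 = 839.1 Ω.
The fractional drop is R_th/(R_th + R_L); requiring this ≤ 0.0290 gives R_L ≥ R_th(1/0.0290 − 1) = 839.1 × 33.48 = 28.1 kΩ.

R_L(min) ≈ 28.1 kΩ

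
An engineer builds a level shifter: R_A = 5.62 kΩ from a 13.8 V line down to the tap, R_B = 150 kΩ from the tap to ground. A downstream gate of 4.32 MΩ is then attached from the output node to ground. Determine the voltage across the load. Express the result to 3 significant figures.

V_out ≈ 13.3 V

The load sits in parallel with R_B: R_B‖R_L = (150 × 4320) / (150 + 4320) = 145.0 kΩ.
V_out = 13.8 × 145.0 / (5.62 + 145.0) = 13.8 × 145.0/150.6 = 13.3 V.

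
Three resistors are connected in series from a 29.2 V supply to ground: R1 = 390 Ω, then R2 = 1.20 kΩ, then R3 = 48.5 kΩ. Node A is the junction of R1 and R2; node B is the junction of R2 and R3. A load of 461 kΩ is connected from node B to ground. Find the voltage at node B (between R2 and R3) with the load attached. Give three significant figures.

At node B, R3 is in parallel with the load: R3‖R_L = 43880 Ω.
Below node A the resistance is R2 + (R3‖R_L) = 45080 Ω, so V_A = 29.2 × 45080/45470 = 28.95 V.
Then V_B = V_A × (R3‖R_L)/(R2 + R3‖R_L) = 28.95 × 43880/45080 = 28.2 V.

V ≈ 28.2 V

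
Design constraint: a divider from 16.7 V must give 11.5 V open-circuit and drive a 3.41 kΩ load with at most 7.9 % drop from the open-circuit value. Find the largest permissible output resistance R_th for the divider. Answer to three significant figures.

Loading drop = R_th/(R_th + R_L) ≤ 0.0790, so R_th ≤ R_L · ε/(1−ε) = 3.41 kΩ × 0.0790/0.9210 = 292 Ω.
(Any R1, R2 with R2/(R1+R2) = 0.689 and R1‖R2 ≤ 292 Ω will meet the spec.)

R_th ≤ 292 Ω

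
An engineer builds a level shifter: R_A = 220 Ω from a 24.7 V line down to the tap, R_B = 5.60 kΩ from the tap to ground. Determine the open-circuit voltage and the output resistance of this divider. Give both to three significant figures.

V_th is the open-circuit tap voltage: 24.7 × 5600/(220 + 5600) = 23.8 V.
With the supply zeroed, R_A and R_B appear in parallel from the tap: R_th = R_A‖R_B = (220 × 5600)/5820 = 212 Ω.

V_th = 23.8 V, R_th = 212 Ω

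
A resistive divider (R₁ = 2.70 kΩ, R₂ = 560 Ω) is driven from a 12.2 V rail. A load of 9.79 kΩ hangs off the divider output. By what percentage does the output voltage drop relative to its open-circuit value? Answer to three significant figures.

The divider's output (Thévenin) resistance is R₁‖R₂ = 463.8 Ω.
Fractional drop under load = R_th/(R_th + R_L) = 463.8 / (463.8 + 9790) = 0.04523.
So the output falls by 4.52 %.

4.52 %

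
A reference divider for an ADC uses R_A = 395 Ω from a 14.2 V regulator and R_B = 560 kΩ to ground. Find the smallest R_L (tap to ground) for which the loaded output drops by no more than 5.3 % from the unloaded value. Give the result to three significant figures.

R_L(min) ≈ 7.05 kΩ

Output resistance R_th = R_A‖R_B = (395 × 560000)/560400 = 394.7 Ω.
The fractional drop is R_th/(R_th + R_L); requiring this ≤ 0.0530 gives R_L ≥ R_th(1/0.0530 − 1) = 394.7 × 17.87 = 7.05 kΩ.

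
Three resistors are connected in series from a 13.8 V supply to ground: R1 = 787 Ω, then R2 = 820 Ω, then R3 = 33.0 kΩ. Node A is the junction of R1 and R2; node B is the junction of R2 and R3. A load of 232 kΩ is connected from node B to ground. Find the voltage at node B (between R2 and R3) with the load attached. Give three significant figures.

V ≈ 13.1 V

At node B, R3 is in parallel with the load: R3‖R_L = 28890 Ω.
Below node A the resistance is R2 + (R3‖R_L) = 29710 Ω, so V_A = 13.8 × 29710/30500 = 13.44 V.
Then V_B = V_A × (R3‖R_L)/(R2 + R3‖R_L) = 13.44 × 28890/29710 = 13.1 V.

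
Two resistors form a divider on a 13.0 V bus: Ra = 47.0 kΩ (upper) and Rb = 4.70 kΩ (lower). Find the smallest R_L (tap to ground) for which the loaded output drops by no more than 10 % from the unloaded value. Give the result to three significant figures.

Output resistance R_th = Ra‖Rb = (47.0 × 4.70)/51.70 = 4.273 kΩ.
The fractional drop is R_th/(R_th + R_L); requiring this ≤ 0.100 gives R_L ≥ R_th(1/0.100 − 1) = 4.273 × 9.000 = 38.5 kΩ.

R_L(min) ≈ 38.5 kΩ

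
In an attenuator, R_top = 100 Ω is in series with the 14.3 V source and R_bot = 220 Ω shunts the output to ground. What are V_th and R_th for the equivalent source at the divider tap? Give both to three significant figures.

V_th is the open-circuit tap voltage: 14.3 × 220/(100 + 220) = 9.83 V.
With the supply zeroed, R_top and R_bot appear in parallel from the tap: R_th = R_top‖R_bot = (100 × 220)/320.0 = 68.8 Ω.

V_th = 9.83 V, R_th = 68.8 Ω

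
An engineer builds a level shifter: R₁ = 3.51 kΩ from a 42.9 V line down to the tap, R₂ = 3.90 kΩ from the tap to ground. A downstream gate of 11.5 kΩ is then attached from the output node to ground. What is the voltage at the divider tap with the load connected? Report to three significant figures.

The load sits in parallel with R₂: R₂‖R_L = (3.90 × 11.5) / (3.90 + 11.5) = 2.912 kΩ.
V_out = 42.9 × 2.912 / (3.51 + 2.912) = 42.9 × 2.912/6.422 = 19.5 V.
(Unloaded it would have been 22.6 V.)

V_out ≈ 19.5 V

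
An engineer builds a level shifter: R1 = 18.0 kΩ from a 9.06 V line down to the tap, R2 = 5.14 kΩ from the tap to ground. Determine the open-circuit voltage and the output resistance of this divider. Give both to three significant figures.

V_th = 2.01 V, R_th = 4.00 kΩ

V_th is the open-circuit tap voltage: 9.06 × 5.14/(18.0 + 5.14) = 2.01 V.
With the supply zeroed, R1 and R2 appear in parallel from the tap: R_th = R1‖R2 = (18.0 × 5.14)/23.14 = 4.00 kΩ.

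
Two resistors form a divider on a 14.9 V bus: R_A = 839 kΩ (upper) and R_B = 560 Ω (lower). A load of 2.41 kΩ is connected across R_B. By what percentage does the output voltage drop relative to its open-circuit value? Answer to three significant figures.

The divider's output (Thévenin) resistance is R_A‖R_B = 559.6 Ω.
Fractional drop under load = R_th/(R_th + R_L) = 559.6 / (559.6 + 2410) = 0.1885.
So the output falls by 18.8 %.

18.8 %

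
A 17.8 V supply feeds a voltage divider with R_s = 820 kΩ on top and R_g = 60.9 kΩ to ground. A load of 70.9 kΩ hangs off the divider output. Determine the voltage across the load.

V_out ≈ 0.684 V

The load sits in parallel with R_g: R_g‖R_L = (60.9 × 70.9) / (60.9 + 70.9) = 32.76 kΩ.
V_out = 17.8 × 32.76 / (820 + 32.76) = 17.8 × 32.76/852.8 = 0.684 V.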